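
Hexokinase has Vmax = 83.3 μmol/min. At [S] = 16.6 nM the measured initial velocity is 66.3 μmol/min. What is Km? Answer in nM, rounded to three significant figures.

4.26 nM

From v = Vmax[S]/(Km+[S]), Km = [S](Vmax − v)/v.
Km = 16.6 × (83.3 − 66.3) / 66.3 = 282.2/66.3 = 4.26 nM.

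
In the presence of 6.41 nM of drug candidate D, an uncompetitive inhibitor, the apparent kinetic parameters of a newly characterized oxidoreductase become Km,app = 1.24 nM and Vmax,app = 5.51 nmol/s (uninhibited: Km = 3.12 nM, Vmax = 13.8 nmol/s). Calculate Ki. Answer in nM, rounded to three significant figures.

4.26 nM

Uncompetitive: Vmax,app = Vmax/α (and Km,app = Km/α) with α = 1 + [I]/Ki.
α = Vmax/Vmax,app = 13.8/5.51 = 2.505.
Ki = [I]/(α − 1) = 6.41/1.505 = 4.26 nM.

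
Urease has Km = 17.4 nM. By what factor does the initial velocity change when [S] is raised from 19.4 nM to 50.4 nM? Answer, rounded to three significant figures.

The fractional saturations are [S]/(Km+[S]) = 19.4/36.80 = 0.5272 and 50.4/67.80 = 0.7434.
v₂/v₁ is just their ratio: 0.7434/0.5272 = 1.41.

1.41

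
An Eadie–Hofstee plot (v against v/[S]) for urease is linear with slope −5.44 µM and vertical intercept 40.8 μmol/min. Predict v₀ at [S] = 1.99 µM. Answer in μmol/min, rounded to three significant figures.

In the Eadie–Hofstee form v = Vmax − Km·(v/[S]), the slope is −Km and the intercept is Vmax, so Km = 5.44 µM and Vmax = 40.8 μmol/min.
v = 40.8 × 1.99/(5.44 + 1.99) = 10.9 μmol/min.

10.9 μmol/min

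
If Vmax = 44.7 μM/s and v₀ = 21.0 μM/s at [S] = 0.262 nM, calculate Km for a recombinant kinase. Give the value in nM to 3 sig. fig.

From v = Vmax[S]/(Km+[S]), Km = [S](Vmax − v)/v.
Km = 0.262 × (44.7 − 21.0) / 21.0 = 6.209/21.0 = 0.296 nM.

0.296 nM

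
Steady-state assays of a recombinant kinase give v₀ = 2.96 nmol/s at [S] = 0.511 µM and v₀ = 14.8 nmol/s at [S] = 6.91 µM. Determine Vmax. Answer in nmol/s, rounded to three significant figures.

From v = Vmax[S]/(Km+[S]), each point gives Vmax = v(Km+[S])/[S].
Equating: 2.96(Km+0.511)/0.511 = 14.8(Km+6.91)/6.91.
5.793·Km + 2.96 = 2.142·Km + 14.8, so (5.793 − 2.142)·Km = 14.8 − 2.96.
Km = 11.84/3.651 = 3.24 µM; then Vmax = 2.96(3.24+0.511)/0.511 = 21.7 nmol/s.

21.7 nmol/s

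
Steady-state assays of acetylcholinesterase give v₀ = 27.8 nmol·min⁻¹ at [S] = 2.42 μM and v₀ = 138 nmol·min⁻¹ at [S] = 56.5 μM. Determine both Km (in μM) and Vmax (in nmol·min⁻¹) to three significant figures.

Km = 12.2 μM; Vmax = 168 nmol·min⁻¹

In reciprocal form, 1/v = (Km/Vmax)·(1/[S]) + 1/Vmax. The two points give (1/[S], 1/v) = (0.4132, 0.03597) and (0.01770, 0.007246).
Slope = (0.03597 − 0.007246)/(0.4132 − 0.01770) = 0.07262; intercept = 0.03597 − 0.07262×0.4132 = 0.005961.
Vmax = 1/intercept = 168 nmol·min⁻¹; Km = slope × Vmax = 0.07262 × 168 = 12.2 μM.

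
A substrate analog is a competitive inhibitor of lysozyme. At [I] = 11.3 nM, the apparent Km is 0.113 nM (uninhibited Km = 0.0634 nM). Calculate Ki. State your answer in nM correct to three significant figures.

14.4 nM

Competitive: Km,app = α·Km with α = 1 + [I]/Ki.
α = Km,app/Km = 0.113/0.0634 = 1.782.
Since α = 1 + [I]/Ki, [I]/Ki = 1.782 − 1 = 0.7823 and Ki = 11.3/0.7823 = 14.4 nM.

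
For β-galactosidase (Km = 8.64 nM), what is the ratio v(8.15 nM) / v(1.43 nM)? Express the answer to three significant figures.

3.42

Since Vmax cancels, v₂/v₁ = [S]₂(Km+[S]₁) / [S]₁(Km+[S]₂).
= 8.15×(8.64+1.43) / (1.43×(8.64+8.15)) = 82.07/24.01 = 3.42.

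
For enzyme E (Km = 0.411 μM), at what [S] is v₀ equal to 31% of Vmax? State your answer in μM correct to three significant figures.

0.185 μM

v/Vmax = [S]/(Km+[S]) = 0.31, so [S] = Km·0.31/(1 − 0.31) = 0.411 × 0.4493.
[S] = 0.185 μM.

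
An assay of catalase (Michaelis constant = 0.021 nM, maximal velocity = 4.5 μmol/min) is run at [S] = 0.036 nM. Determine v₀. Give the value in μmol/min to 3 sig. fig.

[S]/(Km+[S]) = 0.036/0.05700 = 0.6316, the fractional saturation.
v = 0.6316 × Vmax = 0.6316 × 4.5 = 2.84 μmol/min.

2.84 μmol/min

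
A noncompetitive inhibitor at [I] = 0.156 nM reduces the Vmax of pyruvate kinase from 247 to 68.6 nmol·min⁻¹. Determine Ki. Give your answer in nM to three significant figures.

Noncompetitive: Vmax,app = Vmax/α with α = 1 + [I]/Ki.
α = Vmax/Vmax,app = 247/68.6 = 3.601.
Since α = 1 + [I]/Ki, [I]/Ki = 3.601 − 1 = 2.601 and Ki = 0.156/2.601 = 0.0600 nM.

0.0600 nM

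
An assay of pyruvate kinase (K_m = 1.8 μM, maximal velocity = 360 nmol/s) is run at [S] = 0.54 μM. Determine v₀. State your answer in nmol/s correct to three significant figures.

v = Vmax·[S]/(Km + [S]) = 360 × 0.54 / (1.8 + 0.54)
  = 194.4 / 2.340 = 83.1 nmol/s.

83.1 nmol/s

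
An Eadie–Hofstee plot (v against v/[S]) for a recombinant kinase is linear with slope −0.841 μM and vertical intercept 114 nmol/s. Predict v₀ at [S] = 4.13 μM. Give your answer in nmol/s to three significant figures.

In the Eadie–Hofstee form v = Vmax − Km·(v/[S]), the slope is −Km and the intercept is Vmax, so Km = 0.841 μM and Vmax = 114 nmol/s.
v = 114 × 4.13/(0.841 + 4.13) = 94.7 nmol/s.

94.7 nmol/s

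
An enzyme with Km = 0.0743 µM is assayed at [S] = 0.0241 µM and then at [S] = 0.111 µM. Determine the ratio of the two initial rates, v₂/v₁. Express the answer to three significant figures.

2.45

Since Vmax cancels, v₂/v₁ = [S]₂(Km+[S]₁) / [S]₁(Km+[S]₂).
= 0.111×(0.0743+0.0241) / (0.0241×(0.0743+0.111)) = 0.01092/0.004466 = 2.45.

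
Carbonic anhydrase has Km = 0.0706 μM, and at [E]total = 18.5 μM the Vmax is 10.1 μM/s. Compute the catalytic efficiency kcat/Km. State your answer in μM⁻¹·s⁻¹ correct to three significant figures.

7.73 μM⁻¹·s⁻¹

kcat = Vmax/[E]total = 10.1/18.5 = 0.546 s⁻¹.
kcat/Km = 0.546/0.0706 = 7.73 μM⁻¹·s⁻¹.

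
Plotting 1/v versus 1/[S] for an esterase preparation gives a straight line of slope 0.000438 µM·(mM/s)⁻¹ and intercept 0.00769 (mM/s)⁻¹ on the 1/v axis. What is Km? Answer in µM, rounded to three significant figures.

0.0570 µM

y-intercept = 1/Vmax ⇒ Vmax = 130 mM/s; slope = Km/Vmax ⇒ Km = slope × Vmax.
Km = 0.000438 × 130 = 0.0570 µM.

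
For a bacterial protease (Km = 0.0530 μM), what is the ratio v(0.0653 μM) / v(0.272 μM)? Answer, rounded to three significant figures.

0.660

Since Vmax cancels, v₂/v₁ = [S]₂(Km+[S]₁) / [S]₁(Km+[S]₂).
= 0.0653×(0.0530+0.272) / (0.272×(0.0530+0.0653)) = 0.02122/0.03218 = 0.660.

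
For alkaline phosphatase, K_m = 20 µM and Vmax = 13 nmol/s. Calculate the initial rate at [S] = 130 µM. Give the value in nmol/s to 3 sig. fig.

[S]/(Km+[S]) = 130/150.0 = 0.8667, the fractional saturation.
v = 0.8667 × Vmax = 0.8667 × 13 = 11.3 nmol/s.

11.3 nmol/s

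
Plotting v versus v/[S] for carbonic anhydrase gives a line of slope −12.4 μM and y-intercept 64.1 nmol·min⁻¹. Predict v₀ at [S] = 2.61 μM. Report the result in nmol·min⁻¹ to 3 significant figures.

In the Eadie–Hofstee form v = Vmax − Km·(v/[S]), the slope is −Km and the intercept is Vmax, so Km = 12.4 μM and Vmax = 64.1 nmol·min⁻¹.
v = 64.1 × 2.61/(12.4 + 2.61) = 11.1 nmol·min⁻¹.

11.1 nmol·min⁻¹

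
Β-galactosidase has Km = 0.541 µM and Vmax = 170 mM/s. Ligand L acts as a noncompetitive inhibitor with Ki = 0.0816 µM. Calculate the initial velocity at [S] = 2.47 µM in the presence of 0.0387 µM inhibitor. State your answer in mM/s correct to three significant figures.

With α = 1 + [I]/Ki = 1 + 0.0387/0.0816 = 1.474, the noncompetitive rate law is v = (Vmax/α)·[S] / (Km + [S]).
v = (170/1.474)×2.47 / (0.541 + 2.47) = 284.8/3.011 = 94.6 mM/s.

94.6 mM/s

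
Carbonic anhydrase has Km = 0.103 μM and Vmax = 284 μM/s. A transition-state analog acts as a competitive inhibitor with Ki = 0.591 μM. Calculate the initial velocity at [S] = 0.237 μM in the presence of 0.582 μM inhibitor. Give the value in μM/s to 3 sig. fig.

α = 1 + [I]/Ki = 1 + 0.582/0.591 = 1.985.
For a competitive inhibitor, Vmax is unchanged and the apparent Km becomes α·Km: Km,app = 0.204 μM, Vmax,app = 284 μM/s.
v = Vmax,app·[S]/(Km,app + [S]) = 284 × 0.237/(0.204 + 0.237) = 152 μM/s.

152 μM/s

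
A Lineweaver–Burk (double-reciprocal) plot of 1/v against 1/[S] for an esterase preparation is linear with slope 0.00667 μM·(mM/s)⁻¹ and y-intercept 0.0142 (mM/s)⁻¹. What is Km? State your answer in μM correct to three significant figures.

y-intercept = 1/Vmax ⇒ Vmax = 70.4 mM/s; slope = Km/Vmax ⇒ Km = slope × Vmax.
Km = 0.00667 × 70.4 = 0.470 μM.

0.470 μM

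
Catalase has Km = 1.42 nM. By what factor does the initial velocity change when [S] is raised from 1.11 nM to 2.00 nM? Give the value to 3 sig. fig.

1.33

The fractional saturations are [S]/(Km+[S]) = 1.11/2.530 = 0.4387 and 2.00/3.420 = 0.5848.
v₂/v₁ is just their ratio: 0.5848/0.4387 = 1.33.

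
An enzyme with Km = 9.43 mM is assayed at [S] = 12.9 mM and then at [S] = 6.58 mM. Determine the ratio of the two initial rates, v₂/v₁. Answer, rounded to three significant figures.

Since Vmax cancels, v₂/v₁ = [S]₂(Km+[S]₁) / [S]₁(Km+[S]₂).
= 6.58×(9.43+12.9) / (12.9×(9.43+6.58)) = 146.9/206.5 = 0.711.

0.711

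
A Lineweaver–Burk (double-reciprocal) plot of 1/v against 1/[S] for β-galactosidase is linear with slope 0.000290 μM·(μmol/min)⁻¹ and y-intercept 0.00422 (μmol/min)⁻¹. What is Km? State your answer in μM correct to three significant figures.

y-intercept = 1/Vmax ⇒ Vmax = 237 μmol/min; slope = Km/Vmax ⇒ Km = slope × Vmax.
Km = 0.000290 × 237 = 0.0687 μM.

0.0687 μM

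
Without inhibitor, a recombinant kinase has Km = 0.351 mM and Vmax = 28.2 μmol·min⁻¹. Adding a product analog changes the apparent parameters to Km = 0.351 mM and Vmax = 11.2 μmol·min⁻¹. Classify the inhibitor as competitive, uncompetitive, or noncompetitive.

Vmax decreases (28.2 → 11.2 μmol·min⁻¹) while Km is unchanged — pure noncompetitive inhibition.

noncompetitive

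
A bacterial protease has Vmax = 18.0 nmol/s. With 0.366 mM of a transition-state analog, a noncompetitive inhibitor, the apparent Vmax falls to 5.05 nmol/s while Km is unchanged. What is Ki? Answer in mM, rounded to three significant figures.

Noncompetitive: Vmax,app = Vmax/α with α = 1 + [I]/Ki.
α = Vmax/Vmax,app = 18.0/5.05 = 3.564.
Since α = 1 + [I]/Ki, [I]/Ki = 3.564 − 1 = 2.564 and Ki = 0.366/2.564 = 0.143 mM.

0.143 mM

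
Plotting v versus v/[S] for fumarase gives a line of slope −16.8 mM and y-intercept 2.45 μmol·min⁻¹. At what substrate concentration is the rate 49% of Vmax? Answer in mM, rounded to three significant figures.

The Eadie–Hofstee slope gives Km = 16.8 mM (slope = −Km).
v/Vmax = [S]/(Km+[S]) = 0.49 ⇒ [S] = Km·0.49/(1−0.49) = 16.8 × 0.9608 = 16.1 mM.

16.1 mM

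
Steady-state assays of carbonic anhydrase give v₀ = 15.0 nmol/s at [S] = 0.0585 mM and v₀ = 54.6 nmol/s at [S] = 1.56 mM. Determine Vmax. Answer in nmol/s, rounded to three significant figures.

60.9 nmol/s

In reciprocal form, 1/v = (Km/Vmax)·(1/[S]) + 1/Vmax. The two points give (1/[S], 1/v) = (17.09, 0.06667) and (0.6410, 0.01832).
Slope = (0.06667 − 0.01832)/(17.09 − 0.6410) = 0.002939; intercept = 0.06667 − 0.002939×17.09 = 0.01643.
Vmax = 1/intercept = 60.9 nmol/s; Km = slope × Vmax = 0.002939 × 60.9 = 0.179 mM.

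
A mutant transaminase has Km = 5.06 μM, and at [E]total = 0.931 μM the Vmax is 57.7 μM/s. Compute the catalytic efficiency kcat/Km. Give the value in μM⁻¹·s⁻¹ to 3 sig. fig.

12.2 μM⁻¹·s⁻¹

kcat = Vmax/[E]total = 57.7/0.931 = 62.0 s⁻¹.
kcat/Km = 62.0/5.06 = 12.2 μM⁻¹·s⁻¹.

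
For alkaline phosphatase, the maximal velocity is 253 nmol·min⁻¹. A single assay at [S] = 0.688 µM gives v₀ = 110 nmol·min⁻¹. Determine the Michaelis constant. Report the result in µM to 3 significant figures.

0.894 µM

From v = Vmax[S]/(Km+[S]), Km = [S](Vmax − v)/v.
Km = 0.688 × (253 − 110) / 110 = 98.38/110 = 0.894 µM.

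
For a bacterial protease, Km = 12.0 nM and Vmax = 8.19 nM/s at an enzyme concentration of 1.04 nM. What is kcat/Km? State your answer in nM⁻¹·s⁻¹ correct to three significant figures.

0.656 nM⁻¹·s⁻¹

kcat = Vmax/[E]total = 8.19/1.04 = 7.87 s⁻¹.
kcat/Km = 7.87/12.0 = 0.656 nM⁻¹·s⁻¹.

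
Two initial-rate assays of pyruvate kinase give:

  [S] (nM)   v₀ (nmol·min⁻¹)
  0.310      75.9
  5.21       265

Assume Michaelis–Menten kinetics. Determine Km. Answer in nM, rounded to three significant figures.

In reciprocal form, 1/v = (Km/Vmax)·(1/[S]) + 1/Vmax. The two points give (1/[S], 1/v) = (3.226, 0.01318) and (0.1919, 0.003774).
Slope = (0.01318 − 0.003774)/(3.226 − 0.1919) = 0.003099; intercept = 0.01318 − 0.003099×3.226 = 0.003179.
Vmax = 1/intercept = 315 nmol·min⁻¹; Km = slope × Vmax = 0.003099 × 315 = 0.975 nM.

0.975 nM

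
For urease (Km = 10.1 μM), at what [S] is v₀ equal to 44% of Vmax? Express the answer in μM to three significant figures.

v/Vmax = [S]/(Km+[S]) = 0.44, so [S] = Km·0.44/(1 − 0.44) = 10.1 × 0.7857.
[S] = 7.94 μM.

7.94 μM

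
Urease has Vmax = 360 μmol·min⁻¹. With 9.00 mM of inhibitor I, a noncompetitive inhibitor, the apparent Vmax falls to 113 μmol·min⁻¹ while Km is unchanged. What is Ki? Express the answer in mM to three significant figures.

Noncompetitive: Vmax,app = Vmax/α with α = 1 + [I]/Ki.
α = Vmax/Vmax,app = 360/113 = 3.186.
Since α = 1 + [I]/Ki, [I]/Ki = 3.186 − 1 = 2.186 and Ki = 9.00/2.186 = 4.12 mM.

4.12 mM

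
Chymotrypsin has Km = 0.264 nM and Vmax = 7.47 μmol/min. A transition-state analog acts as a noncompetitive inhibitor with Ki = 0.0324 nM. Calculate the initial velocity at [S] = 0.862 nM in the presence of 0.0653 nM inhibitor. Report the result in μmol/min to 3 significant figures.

With α = 1 + [I]/Ki = 1 + 0.0653/0.0324 = 3.015, the noncompetitive rate law is v = (Vmax/α)·[S] / (Km + [S]).
v = (7.47/3.015)×0.862 / (0.264 + 0.862) = 2.135/1.126 = 1.90 μmol/min.

1.90 μmol/min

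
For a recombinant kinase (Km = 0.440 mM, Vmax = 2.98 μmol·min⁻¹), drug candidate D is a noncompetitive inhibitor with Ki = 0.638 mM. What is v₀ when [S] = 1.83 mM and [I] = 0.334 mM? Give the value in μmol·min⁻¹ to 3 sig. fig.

α = 1 + [I]/Ki = 1 + 0.334/0.638 = 1.524.
For a noncompetitive inhibitor, Vmax is reduced to Vmax/α while Km is unchanged: Km,app = 0.440 mM, Vmax,app = 1.96 μmol·min⁻¹.
v = Vmax,app·[S]/(Km,app + [S]) = 1.96 × 1.83/(0.440 + 1.83) = 1.58 μmol·min⁻¹.

1.58 μmol·min⁻¹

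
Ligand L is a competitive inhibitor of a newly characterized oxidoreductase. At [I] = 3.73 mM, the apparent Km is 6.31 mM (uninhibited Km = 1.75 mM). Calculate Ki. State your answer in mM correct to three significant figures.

Competitive: Km,app = α·Km with α = 1 + [I]/Ki.
α = Km,app/Km = 6.31/1.75 = 3.606.
Ki = [I]/(α − 1) = 3.73/2.606 = 1.43 mM.

1.43 mM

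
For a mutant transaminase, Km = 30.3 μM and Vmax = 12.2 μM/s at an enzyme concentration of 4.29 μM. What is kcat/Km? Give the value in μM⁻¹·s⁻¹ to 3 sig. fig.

0.0939 μM⁻¹·s⁻¹

kcat = Vmax/[E]total = 12.2/4.29 = 2.84 s⁻¹.
kcat/Km = 2.84/30.3 = 0.0939 μM⁻¹·s⁻¹.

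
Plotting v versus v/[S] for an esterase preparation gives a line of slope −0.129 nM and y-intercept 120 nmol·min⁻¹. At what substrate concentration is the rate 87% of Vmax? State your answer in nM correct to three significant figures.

The Eadie–Hofstee slope gives Km = 0.129 nM (slope = −Km).
v/Vmax = [S]/(Km+[S]) = 0.87 ⇒ [S] = Km·0.87/(1−0.87) = 0.129 × 6.692 = 0.863 nM.

0.863 nM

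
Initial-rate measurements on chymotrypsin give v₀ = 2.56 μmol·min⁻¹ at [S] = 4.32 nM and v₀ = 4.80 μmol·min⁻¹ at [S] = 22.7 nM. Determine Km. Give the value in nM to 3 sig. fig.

From v = Vmax[S]/(Km+[S]), each point gives Vmax = v(Km+[S])/[S].
Equating: 2.56(Km+4.32)/4.32 = 4.80(Km+22.7)/22.7.
0.5926·Km + 2.56 = 0.2115·Km + 4.80, so (0.5926 − 0.2115)·Km = 4.80 − 2.56.
Km = 2.240/0.3811 = 5.88 nM; then Vmax = 2.56(5.88+4.32)/4.32 = 6.04 μmol·min⁻¹.

5.88 nM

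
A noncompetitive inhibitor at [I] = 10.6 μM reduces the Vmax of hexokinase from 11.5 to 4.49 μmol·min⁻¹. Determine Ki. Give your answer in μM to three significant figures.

6.79 μM

Noncompetitive: Vmax,app = Vmax/α with α = 1 + [I]/Ki.
α = Vmax/Vmax,app = 11.5/4.49 = 2.561.
Ki = [I]/(α − 1) = 10.6/1.561 = 6.79 μM.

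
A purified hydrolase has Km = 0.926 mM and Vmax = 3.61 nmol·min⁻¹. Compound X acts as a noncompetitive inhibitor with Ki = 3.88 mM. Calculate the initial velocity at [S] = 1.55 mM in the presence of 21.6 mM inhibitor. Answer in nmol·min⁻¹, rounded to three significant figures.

0.344 nmol·min⁻¹

α = 1 + [I]/Ki = 1 + 21.6/3.88 = 6.567.
For a noncompetitive inhibitor, Vmax is reduced to Vmax/α while Km is unchanged: Km,app = 0.926 mM, Vmax,app = 0.550 nmol·min⁻¹.
v = Vmax,app·[S]/(Km,app + [S]) = 0.550 × 1.55/(0.926 + 1.55) = 0.344 nmol·min⁻¹.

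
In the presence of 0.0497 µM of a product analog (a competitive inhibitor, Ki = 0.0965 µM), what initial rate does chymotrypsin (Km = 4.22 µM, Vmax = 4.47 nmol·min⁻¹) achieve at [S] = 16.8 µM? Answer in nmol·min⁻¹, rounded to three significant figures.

α = 1 + [I]/Ki = 1 + 0.0497/0.0965 = 1.515.
For a competitive inhibitor, Vmax is unchanged and the apparent Km becomes α·Km: Km,app = 6.39 µM, Vmax,app = 4.47 nmol·min⁻¹.
v = Vmax,app·[S]/(Km,app + [S]) = 4.47 × 16.8/(6.39 + 16.8) = 3.24 nmol·min⁻¹.

3.24 nmol·min⁻¹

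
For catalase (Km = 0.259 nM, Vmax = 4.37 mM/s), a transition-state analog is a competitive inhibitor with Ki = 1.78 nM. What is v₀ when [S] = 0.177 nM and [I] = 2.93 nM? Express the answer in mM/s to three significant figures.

0.897 mM/s

α = 1 + [I]/Ki = 1 + 2.93/1.78 = 2.646.
For a competitive inhibitor, Vmax is unchanged and the apparent Km becomes α·Km: Km,app = 0.685 nM, Vmax,app = 4.37 mM/s.
v = Vmax,app·[S]/(Km,app + [S]) = 4.37 × 0.177/(0.685 + 0.177) = 0.897 mM/s.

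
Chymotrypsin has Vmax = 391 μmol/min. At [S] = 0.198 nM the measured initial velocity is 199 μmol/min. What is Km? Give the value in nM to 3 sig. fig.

0.191 nM

v/Vmax = 199/391 = 0.5090 = [S]/(Km+[S]).
So Km + [S] = [S]/0.5090 = 0.3890 nM, giving Km = 0.3890 − 0.198 = 0.191 nM.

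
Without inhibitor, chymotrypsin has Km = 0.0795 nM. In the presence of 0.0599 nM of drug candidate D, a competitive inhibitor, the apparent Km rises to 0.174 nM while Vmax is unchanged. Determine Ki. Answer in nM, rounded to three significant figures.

Competitive: Km,app = α·Km with α = 1 + [I]/Ki.
α = Km,app/Km = 0.174/0.0795 = 2.189.
Since α = 1 + [I]/Ki, [I]/Ki = 2.189 − 1 = 1.189 and Ki = 0.0599/1.189 = 0.0504 nM.

0.0504 nM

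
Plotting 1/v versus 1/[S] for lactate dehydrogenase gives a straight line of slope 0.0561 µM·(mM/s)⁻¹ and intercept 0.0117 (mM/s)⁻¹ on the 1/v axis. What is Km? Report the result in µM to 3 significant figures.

4.79 µM

y-intercept = 1/Vmax ⇒ Vmax = 85.5 mM/s; slope = Km/Vmax ⇒ Km = slope × Vmax.
Km = 0.0561 × 85.5 = 4.79 µM.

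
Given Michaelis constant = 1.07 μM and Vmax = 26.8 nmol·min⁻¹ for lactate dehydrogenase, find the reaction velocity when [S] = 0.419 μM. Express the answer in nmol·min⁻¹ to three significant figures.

7.54 nmol·min⁻¹

v = Vmax·[S]/(Km + [S]) = 26.8 × 0.419 / (1.07 + 0.419)
  = 11.23 / 1.489 = 7.54 nmol·min⁻¹.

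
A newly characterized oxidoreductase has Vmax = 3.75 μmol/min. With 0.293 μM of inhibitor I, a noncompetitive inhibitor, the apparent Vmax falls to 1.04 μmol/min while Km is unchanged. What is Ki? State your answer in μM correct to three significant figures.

Noncompetitive: Vmax,app = Vmax/α with α = 1 + [I]/Ki.
α = Vmax/Vmax,app = 3.75/1.04 = 3.606.
Ki = [I]/(α − 1) = 0.293/2.606 = 0.112 μM.

0.112 μM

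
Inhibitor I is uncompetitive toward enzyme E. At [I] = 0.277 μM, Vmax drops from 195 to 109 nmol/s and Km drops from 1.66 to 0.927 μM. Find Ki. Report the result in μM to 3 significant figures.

Uncompetitive: Vmax,app = Vmax/α (and Km,app = Km/α) with α = 1 + [I]/Ki.
α = Vmax/Vmax,app = 195/109 = 1.789.
Ki = [I]/(α − 1) = 0.277/0.7890 = 0.351 μM.

0.351 μM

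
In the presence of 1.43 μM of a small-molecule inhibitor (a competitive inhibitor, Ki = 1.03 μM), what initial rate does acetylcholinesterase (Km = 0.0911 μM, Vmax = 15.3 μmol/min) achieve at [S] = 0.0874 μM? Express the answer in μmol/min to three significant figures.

4.38 μmol/min

α = 1 + [I]/Ki = 1 + 1.43/1.03 = 2.388.
For a competitive inhibitor, Vmax is unchanged and the apparent Km becomes α·Km: Km,app = 0.218 μM, Vmax,app = 15.3 μmol/min.
v = Vmax,app·[S]/(Km,app + [S]) = 15.3 × 0.0874/(0.218 + 0.0874) = 4.38 μmol/min.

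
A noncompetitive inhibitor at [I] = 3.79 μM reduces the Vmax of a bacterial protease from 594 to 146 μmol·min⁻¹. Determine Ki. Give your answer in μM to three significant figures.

1.24 μM

Noncompetitive: Vmax,app = Vmax/α with α = 1 + [I]/Ki.
α = Vmax/Vmax,app = 594/146 = 4.068.
Ki = [I]/(α − 1) = 3.79/3.068 = 1.24 μM.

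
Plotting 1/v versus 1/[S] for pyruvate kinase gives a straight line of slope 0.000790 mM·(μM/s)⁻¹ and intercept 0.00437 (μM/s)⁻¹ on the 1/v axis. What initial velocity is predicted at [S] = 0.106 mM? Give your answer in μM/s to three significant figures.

84.6 μM/s

The y-intercept is 1/Vmax, so Vmax = 1/0.00437 = 229 μM/s.
The slope is Km/Vmax, so Km = 0.000790 × 229 = 0.181 mM.
Then v = 229 × 0.106/(0.181 + 0.106) = 84.6 μM/s.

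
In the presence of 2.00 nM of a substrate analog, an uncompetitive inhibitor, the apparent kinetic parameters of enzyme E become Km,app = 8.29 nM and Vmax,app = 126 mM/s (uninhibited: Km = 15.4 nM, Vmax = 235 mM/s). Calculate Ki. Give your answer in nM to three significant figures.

Uncompetitive: Vmax,app = Vmax/α (and Km,app = Km/α) with α = 1 + [I]/Ki.
α = Vmax/Vmax,app = 235/126 = 1.865.
Ki = [I]/(α − 1) = 2.00/0.8651 = 2.31 nM.

2.31 nM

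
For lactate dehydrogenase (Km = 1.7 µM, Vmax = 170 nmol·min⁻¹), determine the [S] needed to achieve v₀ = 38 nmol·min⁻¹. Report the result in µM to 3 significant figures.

Rearranging v = Vmax[S]/(Km+[S]) gives [S] = Km·v/(Vmax − v).
[S] = 1.7 × 38 / (170 − 38) = 64.60/132.0 = 0.489 µM.

0.489 µM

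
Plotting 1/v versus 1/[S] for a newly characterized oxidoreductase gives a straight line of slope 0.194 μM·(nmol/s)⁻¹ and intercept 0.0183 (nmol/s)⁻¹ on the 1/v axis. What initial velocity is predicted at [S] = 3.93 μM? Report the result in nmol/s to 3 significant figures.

The y-intercept is 1/Vmax, so Vmax = 1/0.0183 = 54.6 nmol/s.
The slope is Km/Vmax, so Km = 0.194 × 54.6 = 10.6 μM.
Then v = 54.6 × 3.93/(10.6 + 3.93) = 14.8 nmol/s.

14.8 nmol/s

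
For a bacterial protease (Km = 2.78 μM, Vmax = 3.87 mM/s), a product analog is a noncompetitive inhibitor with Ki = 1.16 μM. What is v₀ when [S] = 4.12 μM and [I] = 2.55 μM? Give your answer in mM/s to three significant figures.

0.723 mM/s

With α = 1 + [I]/Ki = 1 + 2.55/1.16 = 3.198, the noncompetitive rate law is v = (Vmax/α)·[S] / (Km + [S]).
v = (3.87/3.198)×4.12 / (2.78 + 4.12) = 4.985/6.900 = 0.723 mM/s.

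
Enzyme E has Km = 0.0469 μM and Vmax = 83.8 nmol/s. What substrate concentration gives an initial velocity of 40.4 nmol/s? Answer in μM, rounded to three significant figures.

The required fractional saturation is v/Vmax = 40.4/83.8 = 0.4821.
Then [S]/(Km+[S]) = 0.4821 ⇒ [S] = 0.0469 × 0.4821/(1 − 0.4821) = 0.0437 μM.

0.0437 μM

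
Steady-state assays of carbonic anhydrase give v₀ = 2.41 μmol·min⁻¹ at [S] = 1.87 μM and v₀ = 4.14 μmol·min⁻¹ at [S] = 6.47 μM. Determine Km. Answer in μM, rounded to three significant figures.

2.67 μM

In reciprocal form, 1/v = (Km/Vmax)·(1/[S]) + 1/Vmax. The two points give (1/[S], 1/v) = (0.5348, 0.4149) and (0.1546, 0.2415).
Slope = (0.4149 − 0.2415)/(0.5348 − 0.1546) = 0.4561; intercept = 0.4149 − 0.4561×0.5348 = 0.1711.
Vmax = 1/intercept = 5.85 μmol·min⁻¹; Km = slope × Vmax = 0.4561 × 5.85 = 2.67 μM.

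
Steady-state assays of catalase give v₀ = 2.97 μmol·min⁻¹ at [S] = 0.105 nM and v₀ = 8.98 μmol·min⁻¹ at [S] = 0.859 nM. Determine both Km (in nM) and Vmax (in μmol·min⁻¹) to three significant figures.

Km = 0.337 nM; Vmax = 12.5 μmol·min⁻¹

In reciprocal form, 1/v = (Km/Vmax)·(1/[S]) + 1/Vmax. The two points give (1/[S], 1/v) = (9.524, 0.3367) and (1.164, 0.1114).
Slope = (0.3367 − 0.1114)/(9.524 − 1.164) = 0.02696; intercept = 0.3367 − 0.02696×9.524 = 0.07998.
Vmax = 1/intercept = 12.5 μmol·min⁻¹; Km = slope × Vmax = 0.02696 × 12.5 = 0.337 nM.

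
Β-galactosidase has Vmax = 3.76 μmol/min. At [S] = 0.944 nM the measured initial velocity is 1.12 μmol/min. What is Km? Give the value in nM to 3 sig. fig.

v/Vmax = 1.12/3.76 = 0.2979 = [S]/(Km+[S]).
So Km + [S] = [S]/0.2979 = 3.169 nM, giving Km = 3.169 − 0.944 = 2.23 nM.

2.23 nM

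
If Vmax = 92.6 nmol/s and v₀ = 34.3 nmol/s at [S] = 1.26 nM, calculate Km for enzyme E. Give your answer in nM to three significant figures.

From v = Vmax[S]/(Km+[S]), Km = [S](Vmax − v)/v.
Km = 1.26 × (92.6 − 34.3) / 34.3 = 73.46/34.3 = 2.14 nM.

2.14 nM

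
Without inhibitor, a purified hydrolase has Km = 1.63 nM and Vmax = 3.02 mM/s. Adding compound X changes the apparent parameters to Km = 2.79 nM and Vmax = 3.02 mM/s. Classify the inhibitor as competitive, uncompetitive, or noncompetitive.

competitive

Km increases (1.63 → 2.79 nM) while Vmax is unchanged — the hallmark of competitive inhibition.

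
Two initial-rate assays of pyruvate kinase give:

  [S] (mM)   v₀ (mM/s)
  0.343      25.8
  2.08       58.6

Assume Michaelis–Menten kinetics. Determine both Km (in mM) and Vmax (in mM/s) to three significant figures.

Km = 0.697 mM; Vmax = 78.2 mM/s

From v = Vmax[S]/(Km+[S]), each point gives Vmax = v(Km+[S])/[S].
Equating: 25.8(Km+0.343)/0.343 = 58.6(Km+2.08)/2.08.
75.22·Km + 25.8 = 28.17·Km + 58.6, so (75.22 − 28.17)·Km = 58.6 − 25.8.
Km = 32.80/47.05 = 0.697 mM; then Vmax = 25.8(0.697+0.343)/0.343 = 78.2 mM/s.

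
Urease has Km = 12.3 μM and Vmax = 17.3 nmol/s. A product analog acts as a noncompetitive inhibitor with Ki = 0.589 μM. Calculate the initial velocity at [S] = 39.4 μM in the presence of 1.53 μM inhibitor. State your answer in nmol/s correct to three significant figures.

With α = 1 + [I]/Ki = 1 + 1.53/0.589 = 3.598, the noncompetitive rate law is v = (Vmax/α)·[S] / (Km + [S]).
v = (17.3/3.598)×39.4 / (12.3 + 39.4) = 189.5/51.70 = 3.66 nmol/s.

3.66 nmol/s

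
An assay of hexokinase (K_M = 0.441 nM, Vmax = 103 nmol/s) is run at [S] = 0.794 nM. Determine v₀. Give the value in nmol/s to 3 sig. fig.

[S]/(Km+[S]) = 0.794/1.235 = 0.6429, the fractional saturation.
v = 0.6429 × Vmax = 0.6429 × 103 = 66.2 nmol/s.

66.2 nmol/s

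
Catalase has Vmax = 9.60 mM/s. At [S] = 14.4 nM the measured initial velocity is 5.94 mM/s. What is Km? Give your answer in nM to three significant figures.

8.87 nM

From v = Vmax[S]/(Km+[S]), Km = [S](Vmax − v)/v.
Km = 14.4 × (9.60 − 5.94) / 5.94 = 52.70/5.94 = 8.87 nM.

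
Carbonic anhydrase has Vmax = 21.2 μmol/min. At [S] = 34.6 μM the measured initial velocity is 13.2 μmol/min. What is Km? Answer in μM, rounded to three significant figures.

21.0 μM

From v = Vmax[S]/(Km+[S]), Km = [S](Vmax − v)/v.
Km = 34.6 × (21.2 − 13.2) / 13.2 = 276.8/13.2 = 21.0 μM.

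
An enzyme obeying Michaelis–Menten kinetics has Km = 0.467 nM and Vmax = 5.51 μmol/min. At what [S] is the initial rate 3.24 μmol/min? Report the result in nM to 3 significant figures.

0.667 nM

Rearranging v = Vmax[S]/(Km+[S]) gives [S] = Km·v/(Vmax − v).
[S] = 0.467 × 3.24 / (5.51 − 3.24) = 1.513/2.270 = 0.667 nM.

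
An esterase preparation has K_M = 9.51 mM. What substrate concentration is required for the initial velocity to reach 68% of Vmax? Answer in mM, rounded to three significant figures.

20.2 mM

v/Vmax = [S]/(Km+[S]) = 0.68, so [S] = Km·0.68/(1 − 0.68) = 9.51 × 2.125.
[S] = 20.2 mM.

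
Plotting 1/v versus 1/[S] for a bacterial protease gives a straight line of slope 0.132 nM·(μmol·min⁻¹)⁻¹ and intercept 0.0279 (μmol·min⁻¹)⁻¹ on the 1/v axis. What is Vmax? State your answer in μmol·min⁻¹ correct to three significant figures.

35.8 μmol·min⁻¹

The y-intercept of a Lineweaver–Burk plot equals 1/Vmax, so Vmax = 1/0.0279 = 35.8 μmol·min⁻¹.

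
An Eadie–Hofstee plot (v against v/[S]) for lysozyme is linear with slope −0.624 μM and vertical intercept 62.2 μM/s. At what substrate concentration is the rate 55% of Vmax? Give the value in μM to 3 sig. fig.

The Eadie–Hofstee slope gives Km = 0.624 μM (slope = −Km).
v/Vmax = [S]/(Km+[S]) = 0.55 ⇒ [S] = Km·0.55/(1−0.55) = 0.624 × 1.222 = 0.763 μM.

0.763 μM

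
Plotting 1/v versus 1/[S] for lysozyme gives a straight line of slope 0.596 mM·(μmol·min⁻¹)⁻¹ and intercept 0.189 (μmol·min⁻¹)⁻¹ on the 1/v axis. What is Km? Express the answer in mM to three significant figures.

y-intercept = 1/Vmax ⇒ Vmax = 5.29 μmol·min⁻¹; slope = Km/Vmax ⇒ Km = slope × Vmax.
Km = 0.596 × 5.29 = 3.15 mM.

3.15 mM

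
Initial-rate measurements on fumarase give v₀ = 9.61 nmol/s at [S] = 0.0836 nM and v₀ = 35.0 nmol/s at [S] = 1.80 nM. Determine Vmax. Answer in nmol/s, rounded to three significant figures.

40.2 nmol/s

In reciprocal form, 1/v = (Km/Vmax)·(1/[S]) + 1/Vmax. The two points give (1/[S], 1/v) = (11.96, 0.1041) and (0.5556, 0.02857).
Slope = (0.1041 − 0.02857)/(11.96 − 0.5556) = 0.006618; intercept = 0.1041 − 0.006618×11.96 = 0.02489.
Vmax = 1/intercept = 40.2 nmol/s; Km = slope × Vmax = 0.006618 × 40.2 = 0.266 nM.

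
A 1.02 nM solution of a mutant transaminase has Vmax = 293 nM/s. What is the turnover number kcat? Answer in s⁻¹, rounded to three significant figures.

kcat = Vmax/[E]total = 293 nM/s / 1.02 nM = 287 s⁻¹.

287 s⁻¹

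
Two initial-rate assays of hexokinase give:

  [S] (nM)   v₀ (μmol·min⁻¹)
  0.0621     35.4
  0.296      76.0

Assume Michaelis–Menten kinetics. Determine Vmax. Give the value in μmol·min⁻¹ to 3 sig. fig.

In reciprocal form, 1/v = (Km/Vmax)·(1/[S]) + 1/Vmax. The two points give (1/[S], 1/v) = (16.10, 0.02825) and (3.378, 0.01316).
Slope = (0.02825 − 0.01316)/(16.10 − 3.378) = 0.001186; intercept = 0.02825 − 0.001186×16.10 = 0.009151.
Vmax = 1/intercept = 109 μmol·min⁻¹; Km = slope × Vmax = 0.001186 × 109 = 0.130 nM.

109 μmol·min⁻¹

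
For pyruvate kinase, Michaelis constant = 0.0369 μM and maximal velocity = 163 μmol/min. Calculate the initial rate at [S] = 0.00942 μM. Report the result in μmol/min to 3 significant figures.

[S]/(Km+[S]) = 0.00942/0.04632 = 0.2034, the fractional saturation.
v = 0.2034 × Vmax = 0.2034 × 163 = 33.1 μmol/min.

33.1 μmol/min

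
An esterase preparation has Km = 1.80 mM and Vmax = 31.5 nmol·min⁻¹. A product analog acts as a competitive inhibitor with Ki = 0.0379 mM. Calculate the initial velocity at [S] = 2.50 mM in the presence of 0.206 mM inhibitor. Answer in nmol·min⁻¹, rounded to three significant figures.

α = 1 + [I]/Ki = 1 + 0.206/0.0379 = 6.435.
For a competitive inhibitor, Vmax is unchanged and the apparent Km becomes α·Km: Km,app = 11.6 mM, Vmax,app = 31.5 nmol·min⁻¹.
v = Vmax,app·[S]/(Km,app + [S]) = 31.5 × 2.50/(11.6 + 2.50) = 5.59 nmol·min⁻¹.

5.59 nmol·min⁻¹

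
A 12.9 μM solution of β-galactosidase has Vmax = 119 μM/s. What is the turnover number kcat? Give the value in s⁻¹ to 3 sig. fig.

kcat = Vmax/[E]total = 119 μM/s / 12.9 μM = 9.22 s⁻¹.

9.22 s⁻¹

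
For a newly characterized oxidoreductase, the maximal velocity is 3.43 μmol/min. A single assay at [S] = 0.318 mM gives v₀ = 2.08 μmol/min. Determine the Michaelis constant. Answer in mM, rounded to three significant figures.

0.206 mM

v/Vmax = 2.08/3.43 = 0.6064 = [S]/(Km+[S]).
So Km + [S] = [S]/0.6064 = 0.5244 mM, giving Km = 0.5244 − 0.318 = 0.206 mM.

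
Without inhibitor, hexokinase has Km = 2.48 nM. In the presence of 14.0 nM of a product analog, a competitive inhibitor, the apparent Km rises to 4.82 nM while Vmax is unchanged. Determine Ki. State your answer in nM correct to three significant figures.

Competitive: Km,app = α·Km with α = 1 + [I]/Ki.
α = Km,app/Km = 4.82/2.48 = 1.944.
Ki = [I]/(α − 1) = 14.0/0.9435 = 14.8 nM.

14.8 nM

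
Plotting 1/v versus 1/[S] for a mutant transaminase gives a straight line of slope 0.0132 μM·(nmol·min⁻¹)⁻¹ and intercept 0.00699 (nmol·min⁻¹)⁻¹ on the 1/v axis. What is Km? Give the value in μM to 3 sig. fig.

y-intercept = 1/Vmax ⇒ Vmax = 143 nmol·min⁻¹; slope = Km/Vmax ⇒ Km = slope × Vmax.
Km = 0.0132 × 143 = 1.89 μM.

1.89 μM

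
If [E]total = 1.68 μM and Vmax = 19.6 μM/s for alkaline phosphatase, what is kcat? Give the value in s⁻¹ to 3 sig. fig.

11.7 s⁻¹

kcat = Vmax/[E]total = 19.6 μM/s / 1.68 μM = 11.7 s⁻¹.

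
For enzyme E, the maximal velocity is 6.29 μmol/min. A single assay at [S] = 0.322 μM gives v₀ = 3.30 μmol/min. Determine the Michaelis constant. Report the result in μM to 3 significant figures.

0.292 μM

v/Vmax = 3.30/6.29 = 0.5246 = [S]/(Km+[S]).
So Km + [S] = [S]/0.5246 = 0.6138 μM, giving Km = 0.6138 − 0.322 = 0.292 μM.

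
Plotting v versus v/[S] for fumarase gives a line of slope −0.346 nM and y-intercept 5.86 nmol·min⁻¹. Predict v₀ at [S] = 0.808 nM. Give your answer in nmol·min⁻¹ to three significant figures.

4.10 nmol·min⁻¹

In the Eadie–Hofstee form v = Vmax − Km·(v/[S]), the slope is −Km and the intercept is Vmax, so Km = 0.346 nM and Vmax = 5.86 nmol·min⁻¹.
v = 5.86 × 0.808/(0.346 + 0.808) = 4.10 nmol·min⁻¹.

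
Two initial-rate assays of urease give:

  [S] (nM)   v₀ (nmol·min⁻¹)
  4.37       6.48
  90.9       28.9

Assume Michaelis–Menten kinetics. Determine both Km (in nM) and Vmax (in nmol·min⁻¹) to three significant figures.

Km = 19.2 nM; Vmax = 35.0 nmol·min⁻¹

From v = Vmax[S]/(Km+[S]), each point gives Vmax = v(Km+[S])/[S].
Equating: 6.48(Km+4.37)/4.37 = 28.9(Km+90.9)/90.9.
1.483·Km + 6.48 = 0.3179·Km + 28.9, so (1.483 − 0.3179)·Km = 28.9 − 6.48.
Km = 22.42/1.165 = 19.2 nM; then Vmax = 6.48(19.2+4.37)/4.37 = 35.0 nmol·min⁻¹.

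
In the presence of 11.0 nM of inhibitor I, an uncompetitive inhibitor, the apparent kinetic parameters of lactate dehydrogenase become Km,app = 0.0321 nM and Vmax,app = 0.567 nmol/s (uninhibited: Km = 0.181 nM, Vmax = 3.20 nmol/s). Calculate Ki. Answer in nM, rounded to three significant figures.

Uncompetitive: Vmax,app = Vmax/α (and Km,app = Km/α) with α = 1 + [I]/Ki.
α = Vmax/Vmax,app = 3.20/0.567 = 5.644.
Since α = 1 + [I]/Ki, [I]/Ki = 5.644 − 1 = 4.644 and Ki = 11.0/4.644 = 2.37 nM.

2.37 nM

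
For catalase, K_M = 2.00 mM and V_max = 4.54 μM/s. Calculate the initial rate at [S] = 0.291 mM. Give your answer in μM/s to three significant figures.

v = Vmax·[S]/(Km + [S]) = 4.54 × 0.291 / (2.00 + 0.291)
  = 1.321 / 2.291 = 0.577 μM/s.

0.577 μM/s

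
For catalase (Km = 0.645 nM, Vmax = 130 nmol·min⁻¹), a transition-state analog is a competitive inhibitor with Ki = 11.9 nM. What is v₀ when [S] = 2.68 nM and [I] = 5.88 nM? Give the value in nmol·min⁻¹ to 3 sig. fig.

α = 1 + [I]/Ki = 1 + 5.88/11.9 = 1.494.
For a competitive inhibitor, Vmax is unchanged and the apparent Km becomes α·Km: Km,app = 0.964 nM, Vmax,app = 130 nmol·min⁻¹.
v = Vmax,app·[S]/(Km,app + [S]) = 130 × 2.68/(0.964 + 2.68) = 95.6 nmol·min⁻¹.

95.6 nmol·min⁻¹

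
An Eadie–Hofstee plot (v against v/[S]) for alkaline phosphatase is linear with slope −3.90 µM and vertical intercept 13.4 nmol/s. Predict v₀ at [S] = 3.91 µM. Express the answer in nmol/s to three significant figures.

In the Eadie–Hofstee form v = Vmax − Km·(v/[S]), the slope is −Km and the intercept is Vmax, so Km = 3.90 µM and Vmax = 13.4 nmol/s.
v = 13.4 × 3.91/(3.90 + 3.91) = 6.71 nmol/s.

6.71 nmol/s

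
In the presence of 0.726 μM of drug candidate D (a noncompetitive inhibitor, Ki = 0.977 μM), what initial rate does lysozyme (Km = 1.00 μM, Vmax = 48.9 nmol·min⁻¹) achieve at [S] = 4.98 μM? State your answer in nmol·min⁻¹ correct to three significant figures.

With α = 1 + [I]/Ki = 1 + 0.726/0.977 = 1.743, the noncompetitive rate law is v = (Vmax/α)·[S] / (Km + [S]).
v = (48.9/1.743)×4.98 / (1.00 + 4.98) = 139.7/5.980 = 23.4 nmol·min⁻¹.

23.4 nmol·min⁻¹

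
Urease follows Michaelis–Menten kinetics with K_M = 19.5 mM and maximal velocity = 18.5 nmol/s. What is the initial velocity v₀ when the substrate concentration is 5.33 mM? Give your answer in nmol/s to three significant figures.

v = Vmax·[S]/(Km + [S]) = 18.5 × 5.33 / (19.5 + 5.33)
  = 98.60 / 24.83 = 3.97 nmol/s.

3.97 nmol/s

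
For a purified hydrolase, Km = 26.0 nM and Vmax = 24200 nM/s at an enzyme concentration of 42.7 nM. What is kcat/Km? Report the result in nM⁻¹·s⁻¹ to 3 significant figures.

21.8 nM⁻¹·s⁻¹

kcat = Vmax/[E]total = 24200/42.7 = 567 s⁻¹.
kcat/Km = 567/26.0 = 21.8 nM⁻¹·s⁻¹.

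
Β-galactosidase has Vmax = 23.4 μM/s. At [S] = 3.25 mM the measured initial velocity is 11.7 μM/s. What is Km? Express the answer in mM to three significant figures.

v/Vmax = 11.7/23.4 = 0.5000 = [S]/(Km+[S]).
So Km + [S] = [S]/0.5000 = 6.500 mM, giving Km = 6.500 − 3.25 = 3.25 mM.

3.25 mM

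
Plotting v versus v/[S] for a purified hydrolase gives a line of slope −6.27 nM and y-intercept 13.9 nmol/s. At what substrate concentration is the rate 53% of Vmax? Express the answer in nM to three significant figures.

7.07 nM

The Eadie–Hofstee slope gives Km = 6.27 nM (slope = −Km).
v/Vmax = [S]/(Km+[S]) = 0.53 ⇒ [S] = Km·0.53/(1−0.53) = 6.27 × 1.128 = 7.07 nM.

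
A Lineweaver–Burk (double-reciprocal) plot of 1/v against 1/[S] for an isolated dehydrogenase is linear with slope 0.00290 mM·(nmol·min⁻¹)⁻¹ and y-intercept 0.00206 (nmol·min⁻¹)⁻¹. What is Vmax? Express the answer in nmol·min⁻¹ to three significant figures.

The y-intercept of a Lineweaver–Burk plot equals 1/Vmax, so Vmax = 1/0.00206 = 485 nmol·min⁻¹.

485 nmol·min⁻¹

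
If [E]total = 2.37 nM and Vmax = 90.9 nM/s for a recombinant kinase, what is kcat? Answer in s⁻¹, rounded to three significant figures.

kcat = Vmax/[E]total = 90.9 nM/s / 2.37 nM = 38.4 s⁻¹.

38.4 s⁻¹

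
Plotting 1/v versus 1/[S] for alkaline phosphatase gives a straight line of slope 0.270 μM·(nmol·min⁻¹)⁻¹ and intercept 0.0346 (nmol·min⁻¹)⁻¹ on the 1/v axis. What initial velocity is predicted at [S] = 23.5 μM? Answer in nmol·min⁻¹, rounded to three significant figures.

The y-intercept is 1/Vmax, so Vmax = 1/0.0346 = 28.9 nmol·min⁻¹.
The slope is Km/Vmax, so Km = 0.270 × 28.9 = 7.80 μM.
Then v = 28.9 × 23.5/(7.80 + 23.5) = 21.7 nmol·min⁻¹.

21.7 nmol·min⁻¹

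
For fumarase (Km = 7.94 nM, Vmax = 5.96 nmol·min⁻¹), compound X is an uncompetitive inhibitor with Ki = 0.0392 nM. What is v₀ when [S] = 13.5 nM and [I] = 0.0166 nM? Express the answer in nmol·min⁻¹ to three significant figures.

2.96 nmol·min⁻¹

α = 1 + [I]/Ki = 1 + 0.0166/0.0392 = 1.423.
For an uncompetitive inhibitor, both parameters are divided by α, giving Vmax/α and Km/α: Km,app = 5.58 nM, Vmax,app = 4.19 nmol·min⁻¹.
v = Vmax,app·[S]/(Km,app + [S]) = 4.19 × 13.5/(5.58 + 13.5) = 2.96 nmol·min⁻¹.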